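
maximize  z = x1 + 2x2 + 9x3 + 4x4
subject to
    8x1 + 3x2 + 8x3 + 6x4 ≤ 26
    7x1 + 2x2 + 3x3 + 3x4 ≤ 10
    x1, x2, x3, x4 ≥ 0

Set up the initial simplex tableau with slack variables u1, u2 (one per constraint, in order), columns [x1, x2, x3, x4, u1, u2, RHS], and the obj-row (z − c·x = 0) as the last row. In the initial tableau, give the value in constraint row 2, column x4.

Constraint 2 has coefficient 3 on x4.

3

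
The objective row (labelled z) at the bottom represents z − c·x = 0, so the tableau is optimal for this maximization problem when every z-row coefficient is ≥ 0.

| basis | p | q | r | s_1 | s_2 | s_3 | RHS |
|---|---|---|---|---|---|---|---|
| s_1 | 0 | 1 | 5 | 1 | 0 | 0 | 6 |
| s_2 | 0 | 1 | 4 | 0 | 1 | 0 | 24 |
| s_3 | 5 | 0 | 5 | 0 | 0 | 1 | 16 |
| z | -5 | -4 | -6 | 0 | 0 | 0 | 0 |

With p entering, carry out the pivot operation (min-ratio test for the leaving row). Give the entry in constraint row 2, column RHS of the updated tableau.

24

Ratio test on column p — row 1: entry 0 ≤ 0; row 2: entry 0 ≤ 0; row 3: 16/5 = 16/5. Minimum is 16/5 at row 3 (s_3 leaves); pivot element 5.
Divide row 3 by 5; eliminate column p from the other rows.
Row 2 update in column RHS: 24 − 0·(16/5) = 24.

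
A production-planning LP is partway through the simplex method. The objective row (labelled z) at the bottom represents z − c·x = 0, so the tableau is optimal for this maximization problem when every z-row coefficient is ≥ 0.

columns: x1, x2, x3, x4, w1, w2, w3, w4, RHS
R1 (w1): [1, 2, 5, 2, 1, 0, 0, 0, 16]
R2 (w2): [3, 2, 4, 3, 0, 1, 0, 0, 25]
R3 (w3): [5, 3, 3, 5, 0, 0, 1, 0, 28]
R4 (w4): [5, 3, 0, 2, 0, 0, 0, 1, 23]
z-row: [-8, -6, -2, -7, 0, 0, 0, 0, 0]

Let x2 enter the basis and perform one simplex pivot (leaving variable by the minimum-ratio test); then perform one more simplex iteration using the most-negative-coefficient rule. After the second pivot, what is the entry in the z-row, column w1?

Ratio test on column x2 — row 1: 16/2 = 8; row 2: 25/2 = 25/2; row 3: 28/3 = 28/3; row 4: 23/3 = 23/3. Minimum is 23/3 at row 4 (w4 leaves); pivot element 3.
Divide row 4 by 3; eliminate column x2 from the other rows.
Second iteration: most negative z-row entry is -3 in column x4, so x4 enters.
Ratio test on column x4 — row 1: (2/3)/(2/3) = 1; row 2: (29/3)/(5/3) = 29/5; row 3: 5/3 = 5/3; row 4: (23/3)/(2/3) = 23/2. Minimum is 1 at row 1 (w1 leaves); pivot element 2/3.
Divide row 1 by 2/3; eliminate column x4 from the other rows.
After both pivots, the entry at the z-row, column w1 is 9/2.

9/2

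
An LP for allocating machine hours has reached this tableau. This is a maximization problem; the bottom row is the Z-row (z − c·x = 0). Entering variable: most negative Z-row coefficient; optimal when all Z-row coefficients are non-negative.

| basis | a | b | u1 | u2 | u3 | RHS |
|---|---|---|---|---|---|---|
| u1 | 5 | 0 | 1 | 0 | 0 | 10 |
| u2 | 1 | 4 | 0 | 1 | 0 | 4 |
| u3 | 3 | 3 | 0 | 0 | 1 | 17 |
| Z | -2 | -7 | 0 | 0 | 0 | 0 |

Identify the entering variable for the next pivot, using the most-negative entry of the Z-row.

b

Negative Z-row entries: a: -2, b: -7.
The most negative is -7 in column b, so b enters.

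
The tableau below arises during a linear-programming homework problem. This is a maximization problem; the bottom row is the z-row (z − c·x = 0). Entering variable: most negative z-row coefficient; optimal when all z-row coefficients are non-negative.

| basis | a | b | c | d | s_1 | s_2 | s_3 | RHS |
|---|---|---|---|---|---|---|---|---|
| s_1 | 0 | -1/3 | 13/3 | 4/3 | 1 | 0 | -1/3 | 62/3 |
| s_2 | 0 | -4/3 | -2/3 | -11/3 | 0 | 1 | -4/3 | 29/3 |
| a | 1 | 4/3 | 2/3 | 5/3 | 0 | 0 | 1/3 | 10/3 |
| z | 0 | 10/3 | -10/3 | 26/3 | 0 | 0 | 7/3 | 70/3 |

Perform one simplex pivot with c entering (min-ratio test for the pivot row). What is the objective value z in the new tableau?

510/13

Ratio test on column c — row 1: (62/3)/(13/3) = 62/13; row 2: entry -2/3 ≤ 0; row 3: (10/3)/(2/3) = 5. Minimum is 62/13 at row 1 (s_1 leaves); pivot element 13/3.
Pivot on row 1; the z-row RHS becomes 70/3 − (-10/3)·(62/13) = 510/13.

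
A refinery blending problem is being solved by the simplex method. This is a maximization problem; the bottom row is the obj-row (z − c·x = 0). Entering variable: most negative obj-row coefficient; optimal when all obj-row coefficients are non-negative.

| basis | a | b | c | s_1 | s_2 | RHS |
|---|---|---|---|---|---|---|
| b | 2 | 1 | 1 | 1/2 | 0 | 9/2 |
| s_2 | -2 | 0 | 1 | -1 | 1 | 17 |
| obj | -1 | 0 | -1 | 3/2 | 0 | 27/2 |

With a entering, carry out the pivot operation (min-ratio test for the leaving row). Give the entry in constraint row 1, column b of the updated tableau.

1/2

Ratio test on column a — row 1: (9/2)/2 = 9/4; row 2: entry -2 ≤ 0. Minimum is 9/4 at row 1 (b leaves); pivot element 2.
Divide row 1 by 2; eliminate column a from the other rows.
In the new row 1, the b entry is the old entry divided by the pivot: 1/2 = 1/2.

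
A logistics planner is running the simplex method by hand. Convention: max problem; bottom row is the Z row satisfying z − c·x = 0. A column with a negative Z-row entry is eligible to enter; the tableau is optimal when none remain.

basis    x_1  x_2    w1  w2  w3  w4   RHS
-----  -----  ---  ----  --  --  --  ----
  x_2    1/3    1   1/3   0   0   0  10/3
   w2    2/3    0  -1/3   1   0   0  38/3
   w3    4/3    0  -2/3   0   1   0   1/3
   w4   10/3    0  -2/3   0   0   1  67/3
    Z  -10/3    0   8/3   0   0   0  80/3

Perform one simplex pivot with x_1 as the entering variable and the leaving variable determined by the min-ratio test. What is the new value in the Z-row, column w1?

1

Ratio test on column x_1 — row 1: (10/3)/(1/3) = 10; row 2: (38/3)/(2/3) = 19; row 3: (1/3)/(4/3) = 1/4; row 4: (67/3)/(10/3) = 67/10. Minimum is 1/4 at row 3 (w3 leaves); pivot element 4/3.
Divide row 3 by 4/3; eliminate column x_1 from the other rows.
Z-row update in column w1: 8/3 − (-10/3)·(-1/2) = 1.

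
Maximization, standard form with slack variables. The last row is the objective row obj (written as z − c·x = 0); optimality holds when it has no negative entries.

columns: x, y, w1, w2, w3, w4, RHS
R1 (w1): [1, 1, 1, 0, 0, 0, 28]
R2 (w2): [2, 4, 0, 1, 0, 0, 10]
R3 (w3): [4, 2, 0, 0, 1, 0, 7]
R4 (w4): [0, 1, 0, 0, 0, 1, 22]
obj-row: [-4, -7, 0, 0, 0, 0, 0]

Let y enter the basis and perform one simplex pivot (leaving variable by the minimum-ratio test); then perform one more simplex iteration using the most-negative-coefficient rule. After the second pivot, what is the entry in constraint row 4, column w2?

Ratio test on column y — row 1: 28/1 = 28; row 2: 10/4 = 5/2; row 3: 7/2 = 7/2; row 4: 22/1 = 22. Minimum is 5/2 at row 2 (w2 leaves); pivot element 4.
Divide row 2 by 4; eliminate column y from the other rows.
Second iteration: most negative obj-row entry is -1/2 in column x, so x enters.
Ratio test on column x — row 1: (51/2)/(1/2) = 51; row 2: (5/2)/(1/2) = 5; row 3: 2/3 = 2/3; row 4: entry -1/2 ≤ 0. Minimum is 2/3 at row 3 (w3 leaves); pivot element 3.
Divide row 3 by 3; eliminate column x from the other rows.
After both pivots, the entry at constraint row 4, column w2 is -1/3.

-1/3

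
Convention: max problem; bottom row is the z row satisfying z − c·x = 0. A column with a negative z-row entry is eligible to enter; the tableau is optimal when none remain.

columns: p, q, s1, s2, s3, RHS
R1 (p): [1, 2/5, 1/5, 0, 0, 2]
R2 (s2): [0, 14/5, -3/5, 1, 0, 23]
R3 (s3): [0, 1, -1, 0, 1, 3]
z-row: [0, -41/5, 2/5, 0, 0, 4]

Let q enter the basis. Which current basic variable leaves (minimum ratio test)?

s3

Column q entries and ratios — p: 2/(2/5) = 5; s2: 23/(14/5) = 115/14; s3: 3/1 = 3.
Smallest ratio is 3 in the row of s3, so s3 leaves.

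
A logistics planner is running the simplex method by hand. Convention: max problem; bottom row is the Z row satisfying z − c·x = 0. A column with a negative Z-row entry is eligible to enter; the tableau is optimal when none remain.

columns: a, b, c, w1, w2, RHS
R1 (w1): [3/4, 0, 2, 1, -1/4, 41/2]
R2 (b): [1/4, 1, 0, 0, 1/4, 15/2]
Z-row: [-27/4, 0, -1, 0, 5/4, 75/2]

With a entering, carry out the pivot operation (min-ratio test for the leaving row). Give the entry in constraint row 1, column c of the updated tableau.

Ratio test on column a — row 1: (41/2)/(3/4) = 82/3; row 2: (15/2)/(1/4) = 30. Minimum is 82/3 at row 1 (w1 leaves); pivot element 3/4.
Divide row 1 by 3/4; eliminate column a from the other rows.
In the new row 1, the c entry is the old entry divided by the pivot: 2/(3/4) = 8/3.

8/3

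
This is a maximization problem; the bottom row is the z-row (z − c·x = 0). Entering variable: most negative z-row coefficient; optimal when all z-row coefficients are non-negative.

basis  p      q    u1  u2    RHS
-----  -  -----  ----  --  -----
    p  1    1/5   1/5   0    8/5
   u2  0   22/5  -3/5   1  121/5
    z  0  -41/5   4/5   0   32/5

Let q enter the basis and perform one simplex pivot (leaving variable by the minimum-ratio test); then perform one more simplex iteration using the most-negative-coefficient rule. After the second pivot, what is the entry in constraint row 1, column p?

Ratio test on column q — row 1: (8/5)/(1/5) = 8; row 2: (121/5)/(22/5) = 11/2. Minimum is 11/2 at row 2 (u2 leaves); pivot element 22/5.
Divide row 2 by 22/5; eliminate column q from the other rows.
Second iteration: most negative z-row entry is -7/22 in column u1, so u1 enters.
Ratio test on column u1 — row 1: (1/2)/(5/22) = 11/5; row 2: entry -3/22 ≤ 0. Minimum is 11/5 at row 1 (p leaves); pivot element 5/22.
Divide row 1 by 5/22; eliminate column u1 from the other rows.
After both pivots, the entry at constraint row 1, column p is 22/5.

22/5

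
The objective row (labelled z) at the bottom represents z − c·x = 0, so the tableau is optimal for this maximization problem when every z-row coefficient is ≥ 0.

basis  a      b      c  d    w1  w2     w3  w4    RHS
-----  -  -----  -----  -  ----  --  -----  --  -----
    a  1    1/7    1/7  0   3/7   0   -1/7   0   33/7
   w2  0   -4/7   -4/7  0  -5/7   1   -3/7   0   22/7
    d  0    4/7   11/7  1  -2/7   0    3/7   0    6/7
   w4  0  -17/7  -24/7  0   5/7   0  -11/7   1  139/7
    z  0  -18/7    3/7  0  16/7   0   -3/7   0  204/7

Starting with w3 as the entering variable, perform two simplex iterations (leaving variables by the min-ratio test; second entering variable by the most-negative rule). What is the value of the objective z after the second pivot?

33

Ratio test on column w3 — row 1: entry -1/7 ≤ 0; row 2: entry -3/7 ≤ 0; row 3: (6/7)/(3/7) = 2; row 4: entry -11/7 ≤ 0. Minimum is 2 at row 3 (d leaves); pivot element 3/7.
Pivot on row 3; the z-row RHS becomes 204/7 − (-3/7)·2 = 30.
Next entering variable (most negative z-row entry -2): b.
Ratio test on column b — row 1: 5/(1/3) = 15; row 2: entry 0 ≤ 0; row 3: 2/(4/3) = 3/2; row 4: entry -1/3 ≤ 0. Minimum is 3/2 at row 3 (w3 leaves); pivot element 4/3.
After the second pivot the z-row RHS is 30 − (-2)·(3/2) = 33.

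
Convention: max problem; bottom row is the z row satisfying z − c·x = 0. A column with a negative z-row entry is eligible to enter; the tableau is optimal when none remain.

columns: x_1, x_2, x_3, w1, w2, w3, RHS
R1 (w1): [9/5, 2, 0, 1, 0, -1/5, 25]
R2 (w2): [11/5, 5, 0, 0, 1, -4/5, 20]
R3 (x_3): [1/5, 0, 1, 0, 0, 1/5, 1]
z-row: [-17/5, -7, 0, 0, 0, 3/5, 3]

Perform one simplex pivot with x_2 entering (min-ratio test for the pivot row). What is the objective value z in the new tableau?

Ratio test on column x_2 — row 1: 25/2 = 25/2; row 2: 20/5 = 4; row 3: entry 0 ≤ 0. Minimum is 4 at row 2 (w2 leaves); pivot element 5.
Pivot on row 2; the z-row RHS becomes 3 − (-7)·4 = 31.

31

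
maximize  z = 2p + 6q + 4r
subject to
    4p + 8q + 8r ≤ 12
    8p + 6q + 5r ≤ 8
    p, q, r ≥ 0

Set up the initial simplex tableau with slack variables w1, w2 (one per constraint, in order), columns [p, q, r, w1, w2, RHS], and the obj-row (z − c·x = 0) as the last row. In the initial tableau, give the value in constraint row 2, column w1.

Slack w1 belongs to constraint 1; its column is the unit vector e_1, so the entry in row 2 is 0.

0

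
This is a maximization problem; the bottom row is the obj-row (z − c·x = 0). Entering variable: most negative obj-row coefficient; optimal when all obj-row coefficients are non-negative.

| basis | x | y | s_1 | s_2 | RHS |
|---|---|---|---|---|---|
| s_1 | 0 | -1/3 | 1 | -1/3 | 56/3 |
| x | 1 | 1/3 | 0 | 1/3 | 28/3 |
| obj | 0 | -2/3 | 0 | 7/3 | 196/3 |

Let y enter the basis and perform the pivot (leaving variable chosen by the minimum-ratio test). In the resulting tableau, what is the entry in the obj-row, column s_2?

3

Ratio test on column y — row 1: entry -1/3 ≤ 0; row 2: (28/3)/(1/3) = 28. Minimum is 28 at row 2 (x leaves); pivot element 1/3.
Divide row 2 by 1/3; eliminate column y from the other rows.
obj-row update in column s_2: 7/3 − (-2/3)·1 = 3.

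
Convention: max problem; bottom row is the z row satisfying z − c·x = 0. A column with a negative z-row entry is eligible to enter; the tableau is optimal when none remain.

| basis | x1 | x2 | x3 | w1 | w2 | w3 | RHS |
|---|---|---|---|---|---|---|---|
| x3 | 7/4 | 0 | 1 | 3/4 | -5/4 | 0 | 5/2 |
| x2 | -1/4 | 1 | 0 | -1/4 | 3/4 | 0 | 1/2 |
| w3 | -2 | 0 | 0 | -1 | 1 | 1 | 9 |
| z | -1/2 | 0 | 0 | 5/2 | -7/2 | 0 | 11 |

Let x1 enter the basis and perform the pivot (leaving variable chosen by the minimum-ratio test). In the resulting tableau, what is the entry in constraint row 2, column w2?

4/7

Ratio test on column x1 — row 1: (5/2)/(7/4) = 10/7; row 2: entry -1/4 ≤ 0; row 3: entry -2 ≤ 0. Minimum is 10/7 at row 1 (x3 leaves); pivot element 7/4.
Divide row 1 by 7/4; eliminate column x1 from the other rows.
Row 2 update in column w2: 3/4 − (-1/4)·(-5/7) = 4/7.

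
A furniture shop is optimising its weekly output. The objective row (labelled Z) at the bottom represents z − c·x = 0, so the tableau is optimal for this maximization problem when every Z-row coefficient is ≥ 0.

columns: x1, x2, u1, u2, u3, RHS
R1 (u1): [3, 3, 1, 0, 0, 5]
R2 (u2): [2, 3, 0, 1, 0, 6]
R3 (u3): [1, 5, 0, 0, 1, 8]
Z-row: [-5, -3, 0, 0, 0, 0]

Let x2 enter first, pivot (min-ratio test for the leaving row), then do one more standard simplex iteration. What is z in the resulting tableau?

Ratio test on column x2 — row 1: 5/3 = 5/3; row 2: 6/3 = 2; row 3: 8/5 = 8/5. Minimum is 8/5 at row 3 (u3 leaves); pivot element 5.
Pivot on row 3; the Z-row RHS becomes 0 − (-3)·(8/5) = 24/5.
Next entering variable (most negative Z-row entry -22/5): x1.
Ratio test on column x1 — row 1: (1/5)/(12/5) = 1/12; row 2: (6/5)/(7/5) = 6/7; row 3: (8/5)/(1/5) = 8. Minimum is 1/12 at row 1 (u1 leaves); pivot element 12/5.
After the second pivot the Z-row RHS is 24/5 − (-22/5)·(1/12) = 31/6.

31/6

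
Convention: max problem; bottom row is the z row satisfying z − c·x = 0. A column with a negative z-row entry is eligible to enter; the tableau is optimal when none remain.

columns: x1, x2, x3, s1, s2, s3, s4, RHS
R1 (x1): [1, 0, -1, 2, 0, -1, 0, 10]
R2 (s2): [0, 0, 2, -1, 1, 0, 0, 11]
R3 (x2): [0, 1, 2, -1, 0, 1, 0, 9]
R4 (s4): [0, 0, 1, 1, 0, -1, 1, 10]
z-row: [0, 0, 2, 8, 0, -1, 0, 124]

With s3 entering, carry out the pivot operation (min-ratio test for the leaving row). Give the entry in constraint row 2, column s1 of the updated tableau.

Ratio test on column s3 — row 1: entry -1 ≤ 0; row 2: entry 0 ≤ 0; row 3: 9/1 = 9; row 4: entry -1 ≤ 0. Minimum is 9 at row 3 (x2 leaves); pivot element 1.
Divide row 3 by 1; eliminate column s3 from the other rows.
Row 2 update in column s1: -1 − 0·(-1) = -1.

-1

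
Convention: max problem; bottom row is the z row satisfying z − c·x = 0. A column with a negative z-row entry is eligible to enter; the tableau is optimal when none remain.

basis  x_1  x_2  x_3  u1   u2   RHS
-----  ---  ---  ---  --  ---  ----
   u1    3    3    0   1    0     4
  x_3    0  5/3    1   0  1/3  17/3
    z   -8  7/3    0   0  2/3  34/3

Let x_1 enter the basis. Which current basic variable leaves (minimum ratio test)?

Column x_1 entries and ratios — u1: 4/3 = 4/3; x_3: 0 ≤ 0, skip.
Smallest ratio is 4/3 in the row of u1, so u1 leaves.

u1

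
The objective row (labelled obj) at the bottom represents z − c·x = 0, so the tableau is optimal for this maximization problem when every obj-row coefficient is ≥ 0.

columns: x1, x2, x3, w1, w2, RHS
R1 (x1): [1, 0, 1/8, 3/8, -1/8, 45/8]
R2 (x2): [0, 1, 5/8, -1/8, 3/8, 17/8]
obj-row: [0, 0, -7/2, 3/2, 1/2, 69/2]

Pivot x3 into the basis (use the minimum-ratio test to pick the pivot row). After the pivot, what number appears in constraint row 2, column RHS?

Ratio test on column x3 — row 1: (45/8)/(1/8) = 45; row 2: (17/8)/(5/8) = 17/5. Minimum is 17/5 at row 2 (x2 leaves); pivot element 5/8.
Divide row 2 by 5/8; eliminate column x3 from the other rows.
In the new row 2, the RHS entry is the old entry divided by the pivot: (17/8)/(5/8) = 17/5.

17/5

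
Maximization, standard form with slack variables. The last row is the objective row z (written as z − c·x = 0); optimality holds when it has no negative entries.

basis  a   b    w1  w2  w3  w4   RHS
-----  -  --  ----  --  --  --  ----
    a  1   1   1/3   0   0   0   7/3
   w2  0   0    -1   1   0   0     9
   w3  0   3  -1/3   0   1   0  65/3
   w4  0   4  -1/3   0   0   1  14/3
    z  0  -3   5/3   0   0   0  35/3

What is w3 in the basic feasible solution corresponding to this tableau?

65/3

w3 is basic (row 3); its value is the RHS of that row, 65/3.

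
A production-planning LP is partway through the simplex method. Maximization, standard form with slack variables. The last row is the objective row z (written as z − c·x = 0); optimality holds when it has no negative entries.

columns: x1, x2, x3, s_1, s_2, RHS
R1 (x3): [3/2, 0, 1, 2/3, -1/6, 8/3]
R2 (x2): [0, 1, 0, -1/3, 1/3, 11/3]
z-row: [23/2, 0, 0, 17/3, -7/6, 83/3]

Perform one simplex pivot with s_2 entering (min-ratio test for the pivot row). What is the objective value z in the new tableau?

Ratio test on column s_2 — row 1: entry -1/6 ≤ 0; row 2: (11/3)/(1/3) = 11. Minimum is 11 at row 2 (x2 leaves); pivot element 1/3.
Pivot on row 2; the z-row RHS becomes 83/3 − (-7/6)·11 = 81/2.

81/2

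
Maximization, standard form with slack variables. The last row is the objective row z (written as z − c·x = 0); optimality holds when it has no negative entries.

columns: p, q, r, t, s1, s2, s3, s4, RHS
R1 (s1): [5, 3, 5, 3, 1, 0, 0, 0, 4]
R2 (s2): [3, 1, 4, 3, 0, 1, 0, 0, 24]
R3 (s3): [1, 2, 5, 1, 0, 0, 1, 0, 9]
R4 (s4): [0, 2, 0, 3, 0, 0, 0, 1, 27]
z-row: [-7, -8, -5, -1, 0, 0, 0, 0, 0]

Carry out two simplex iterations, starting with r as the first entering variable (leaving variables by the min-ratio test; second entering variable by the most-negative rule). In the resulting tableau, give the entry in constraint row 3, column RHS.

19/3

Ratio test on column r — row 1: 4/5 = 4/5; row 2: 24/4 = 6; row 3: 9/5 = 9/5; row 4: entry 0 ≤ 0. Minimum is 4/5 at row 1 (s1 leaves); pivot element 5.
Divide row 1 by 5; eliminate column r from the other rows.
Second iteration: most negative z-row entry is -5 in column q, so q enters.
Ratio test on column q — row 1: (4/5)/(3/5) = 4/3; row 2: entry -7/5 ≤ 0; row 3: entry -1 ≤ 0; row 4: 27/2 = 27/2. Minimum is 4/3 at row 1 (r leaves); pivot element 3/5.
Divide row 1 by 3/5; eliminate column q from the other rows.
After both pivots, the entry at constraint row 3, column RHS is 19/3.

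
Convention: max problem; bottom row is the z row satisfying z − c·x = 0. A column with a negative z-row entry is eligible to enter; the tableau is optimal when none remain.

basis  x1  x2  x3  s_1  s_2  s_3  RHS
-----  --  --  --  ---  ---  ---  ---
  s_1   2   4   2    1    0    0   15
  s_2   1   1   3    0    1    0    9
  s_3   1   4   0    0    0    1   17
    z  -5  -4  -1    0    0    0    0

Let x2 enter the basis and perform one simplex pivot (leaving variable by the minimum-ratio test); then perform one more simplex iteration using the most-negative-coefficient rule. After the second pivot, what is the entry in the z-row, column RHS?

Ratio test on column x2 — row 1: 15/4 = 15/4; row 2: 9/1 = 9; row 3: 17/4 = 17/4. Minimum is 15/4 at row 1 (s_1 leaves); pivot element 4.
Divide row 1 by 4; eliminate column x2 from the other rows.
Second iteration: most negative z-row entry is -3 in column x1, so x1 enters.
Ratio test on column x1 — row 1: (15/4)/(1/2) = 15/2; row 2: (21/4)/(1/2) = 21/2; row 3: entry -1 ≤ 0. Minimum is 15/2 at row 1 (x2 leaves); pivot element 1/2.
Divide row 1 by 1/2; eliminate column x1 from the other rows.
After both pivots, the entry at the z-row, column RHS is 75/2.

75/2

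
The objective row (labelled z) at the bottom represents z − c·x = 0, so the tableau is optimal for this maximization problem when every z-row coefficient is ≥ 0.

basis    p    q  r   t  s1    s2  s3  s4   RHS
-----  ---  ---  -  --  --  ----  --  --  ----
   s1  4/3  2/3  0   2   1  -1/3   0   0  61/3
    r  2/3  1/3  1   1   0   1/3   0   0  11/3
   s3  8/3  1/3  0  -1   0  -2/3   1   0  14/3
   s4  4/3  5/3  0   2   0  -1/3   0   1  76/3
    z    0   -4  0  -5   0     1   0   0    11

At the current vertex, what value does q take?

q is not in the basis, so in the current basic feasible solution q = 0.

0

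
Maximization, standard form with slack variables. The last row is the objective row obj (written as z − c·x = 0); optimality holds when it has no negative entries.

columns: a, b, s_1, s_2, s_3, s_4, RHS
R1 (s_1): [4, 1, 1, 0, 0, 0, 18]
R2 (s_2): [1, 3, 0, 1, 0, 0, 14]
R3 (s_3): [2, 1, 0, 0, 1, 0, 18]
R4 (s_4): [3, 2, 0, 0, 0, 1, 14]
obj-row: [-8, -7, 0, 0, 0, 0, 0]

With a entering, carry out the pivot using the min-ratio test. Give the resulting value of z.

Ratio test on column a — row 1: 18/4 = 9/2; row 2: 14/1 = 14; row 3: 18/2 = 9; row 4: 14/3 = 14/3. Minimum is 9/2 at row 1 (s_1 leaves); pivot element 4.
Pivot on row 1; the obj-row RHS becomes 0 − (-8)·(9/2) = 36.

36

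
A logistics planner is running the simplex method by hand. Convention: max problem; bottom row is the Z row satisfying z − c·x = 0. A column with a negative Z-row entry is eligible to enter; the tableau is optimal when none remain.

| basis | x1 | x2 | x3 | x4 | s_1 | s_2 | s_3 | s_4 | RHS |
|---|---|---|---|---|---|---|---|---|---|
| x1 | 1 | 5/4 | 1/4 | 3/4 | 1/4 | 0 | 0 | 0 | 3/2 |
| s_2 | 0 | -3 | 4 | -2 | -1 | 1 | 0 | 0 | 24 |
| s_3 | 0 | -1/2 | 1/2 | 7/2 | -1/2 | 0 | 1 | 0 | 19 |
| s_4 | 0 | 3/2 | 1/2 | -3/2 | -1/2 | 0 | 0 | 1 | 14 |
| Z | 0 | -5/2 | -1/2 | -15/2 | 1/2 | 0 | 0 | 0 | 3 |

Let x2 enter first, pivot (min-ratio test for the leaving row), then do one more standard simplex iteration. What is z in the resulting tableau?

Ratio test on column x2 — row 1: (3/2)/(5/4) = 6/5; row 2: entry -3 ≤ 0; row 3: entry -1/2 ≤ 0; row 4: 14/(3/2) = 28/3. Minimum is 6/5 at row 1 (x1 leaves); pivot element 5/4.
Pivot on row 1; the Z-row RHS becomes 3 − (-5/2)·(6/5) = 6.
Next entering variable (most negative Z-row entry -6): x4.
Ratio test on column x4 — row 1: (6/5)/(3/5) = 2; row 2: entry -1/5 ≤ 0; row 3: (98/5)/(19/5) = 98/19; row 4: entry -12/5 ≤ 0. Minimum is 2 at row 1 (x2 leaves); pivot element 3/5.
After the second pivot the Z-row RHS is 6 − (-6)·2 = 18.

18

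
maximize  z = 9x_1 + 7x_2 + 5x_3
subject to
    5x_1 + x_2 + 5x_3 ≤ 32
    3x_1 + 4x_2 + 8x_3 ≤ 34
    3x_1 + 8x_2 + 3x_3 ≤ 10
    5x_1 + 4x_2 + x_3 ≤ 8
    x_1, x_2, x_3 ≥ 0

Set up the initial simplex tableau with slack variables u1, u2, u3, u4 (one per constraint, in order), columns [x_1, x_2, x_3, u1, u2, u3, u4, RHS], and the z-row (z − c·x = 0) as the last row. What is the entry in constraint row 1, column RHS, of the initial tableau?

The RHS of constraint 1 is b_1 = 32.

32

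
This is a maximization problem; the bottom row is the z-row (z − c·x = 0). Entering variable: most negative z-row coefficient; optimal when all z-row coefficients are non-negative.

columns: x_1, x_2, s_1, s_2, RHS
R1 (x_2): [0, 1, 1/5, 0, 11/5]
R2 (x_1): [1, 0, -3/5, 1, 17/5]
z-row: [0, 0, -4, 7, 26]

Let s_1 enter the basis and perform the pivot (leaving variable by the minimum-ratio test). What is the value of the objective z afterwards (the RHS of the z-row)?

70

Ratio test on column s_1 — row 1: (11/5)/(1/5) = 11; row 2: entry -3/5 ≤ 0. Minimum is 11 at row 1 (x_2 leaves); pivot element 1/5.
Pivot on row 1; the z-row RHS becomes 26 − (-4)·11 = 70.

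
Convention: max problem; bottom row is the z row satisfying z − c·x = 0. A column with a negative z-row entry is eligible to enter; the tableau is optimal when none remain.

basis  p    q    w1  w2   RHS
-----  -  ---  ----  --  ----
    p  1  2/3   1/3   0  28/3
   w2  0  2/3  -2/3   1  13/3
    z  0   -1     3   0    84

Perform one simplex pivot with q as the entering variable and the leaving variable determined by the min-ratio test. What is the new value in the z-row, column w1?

Ratio test on column q — row 1: (28/3)/(2/3) = 14; row 2: (13/3)/(2/3) = 13/2. Minimum is 13/2 at row 2 (w2 leaves); pivot element 2/3.
Divide row 2 by 2/3; eliminate column q from the other rows.
z-row update in column w1: 3 − (-1)·(-1) = 2.

2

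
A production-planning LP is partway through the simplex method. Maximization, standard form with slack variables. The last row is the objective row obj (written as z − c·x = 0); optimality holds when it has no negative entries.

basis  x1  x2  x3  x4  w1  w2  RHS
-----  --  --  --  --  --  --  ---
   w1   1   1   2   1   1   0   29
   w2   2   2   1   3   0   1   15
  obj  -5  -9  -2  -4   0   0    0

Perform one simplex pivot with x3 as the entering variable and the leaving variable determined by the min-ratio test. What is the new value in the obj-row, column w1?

Ratio test on column x3 — row 1: 29/2 = 29/2; row 2: 15/1 = 15. Minimum is 29/2 at row 1 (w1 leaves); pivot element 2.
Divide row 1 by 2; eliminate column x3 from the other rows.
obj-row update in column w1: 0 − (-2)·(1/2) = 1.

1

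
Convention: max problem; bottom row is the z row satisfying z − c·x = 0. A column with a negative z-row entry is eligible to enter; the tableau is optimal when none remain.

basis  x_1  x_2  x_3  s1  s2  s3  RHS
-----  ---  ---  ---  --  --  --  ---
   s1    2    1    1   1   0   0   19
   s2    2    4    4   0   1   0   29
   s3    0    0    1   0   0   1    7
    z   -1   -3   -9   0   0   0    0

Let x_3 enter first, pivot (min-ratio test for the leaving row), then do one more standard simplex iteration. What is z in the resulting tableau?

255/4

Ratio test on column x_3 — row 1: 19/1 = 19; row 2: 29/4 = 29/4; row 3: 7/1 = 7. Minimum is 7 at row 3 (s3 leaves); pivot element 1.
Pivot on row 3; the z-row RHS becomes 0 − (-9)·7 = 63.
Next entering variable (most negative z-row entry -3): x_2.
Ratio test on column x_2 — row 1: 12/1 = 12; row 2: 1/4 = 1/4; row 3: entry 0 ≤ 0. Minimum is 1/4 at row 2 (s2 leaves); pivot element 4.
After the second pivot the z-row RHS is 63 − (-3)·(1/4) = 255/4.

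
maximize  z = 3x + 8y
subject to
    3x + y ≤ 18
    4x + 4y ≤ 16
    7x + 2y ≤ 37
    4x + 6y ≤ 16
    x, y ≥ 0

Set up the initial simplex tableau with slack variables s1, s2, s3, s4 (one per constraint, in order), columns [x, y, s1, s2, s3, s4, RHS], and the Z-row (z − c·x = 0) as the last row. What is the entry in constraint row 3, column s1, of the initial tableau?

0

Slack s1 belongs to constraint 1; its column is the unit vector e_1, so the entry in row 3 is 0.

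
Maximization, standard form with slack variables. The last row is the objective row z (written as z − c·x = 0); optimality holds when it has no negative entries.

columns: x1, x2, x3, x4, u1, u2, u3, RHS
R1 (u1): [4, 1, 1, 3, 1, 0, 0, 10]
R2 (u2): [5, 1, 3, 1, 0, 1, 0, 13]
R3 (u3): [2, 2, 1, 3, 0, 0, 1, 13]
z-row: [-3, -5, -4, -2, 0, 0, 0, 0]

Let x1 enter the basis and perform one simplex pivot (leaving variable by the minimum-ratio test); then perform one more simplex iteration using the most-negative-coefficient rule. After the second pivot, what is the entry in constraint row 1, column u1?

Ratio test on column x1 — row 1: 10/4 = 5/2; row 2: 13/5 = 13/5; row 3: 13/2 = 13/2. Minimum is 5/2 at row 1 (u1 leaves); pivot element 4.
Divide row 1 by 4; eliminate column x1 from the other rows.
Second iteration: most negative z-row entry is -17/4 in column x2, so x2 enters.
Ratio test on column x2 — row 1: (5/2)/(1/4) = 10; row 2: entry -1/4 ≤ 0; row 3: 8/(3/2) = 16/3. Minimum is 16/3 at row 3 (u3 leaves); pivot element 3/2.
Divide row 3 by 3/2; eliminate column x2 from the other rows.
After both pivots, the entry at constraint row 1, column u1 is 1/3.

1/3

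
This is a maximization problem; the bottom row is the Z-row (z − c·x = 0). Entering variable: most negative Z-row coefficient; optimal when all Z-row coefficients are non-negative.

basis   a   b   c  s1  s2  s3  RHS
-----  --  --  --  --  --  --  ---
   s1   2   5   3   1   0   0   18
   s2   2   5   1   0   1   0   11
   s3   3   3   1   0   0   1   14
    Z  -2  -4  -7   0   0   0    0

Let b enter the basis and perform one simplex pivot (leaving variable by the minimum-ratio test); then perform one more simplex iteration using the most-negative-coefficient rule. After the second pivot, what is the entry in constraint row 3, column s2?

-2/5

Ratio test on column b — row 1: 18/5 = 18/5; row 2: 11/5 = 11/5; row 3: 14/3 = 14/3. Minimum is 11/5 at row 2 (s2 leaves); pivot element 5.
Divide row 2 by 5; eliminate column b from the other rows.
Second iteration: most negative Z-row entry is -31/5 in column c, so c enters.
Ratio test on column c — row 1: 7/2 = 7/2; row 2: (11/5)/(1/5) = 11; row 3: (37/5)/(2/5) = 37/2. Minimum is 7/2 at row 1 (s1 leaves); pivot element 2.
Divide row 1 by 2; eliminate column c from the other rows.
After both pivots, the entry at constraint row 3, column s2 is -2/5.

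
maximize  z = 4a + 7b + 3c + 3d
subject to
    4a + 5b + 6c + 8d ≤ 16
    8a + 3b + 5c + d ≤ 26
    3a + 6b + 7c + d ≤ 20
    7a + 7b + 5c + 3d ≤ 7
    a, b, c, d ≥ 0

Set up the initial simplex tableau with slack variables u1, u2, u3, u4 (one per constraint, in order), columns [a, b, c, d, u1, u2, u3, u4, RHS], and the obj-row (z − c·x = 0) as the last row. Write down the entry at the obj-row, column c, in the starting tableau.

The obj-row carries the negated objective coefficients: the c entry is -3.

-3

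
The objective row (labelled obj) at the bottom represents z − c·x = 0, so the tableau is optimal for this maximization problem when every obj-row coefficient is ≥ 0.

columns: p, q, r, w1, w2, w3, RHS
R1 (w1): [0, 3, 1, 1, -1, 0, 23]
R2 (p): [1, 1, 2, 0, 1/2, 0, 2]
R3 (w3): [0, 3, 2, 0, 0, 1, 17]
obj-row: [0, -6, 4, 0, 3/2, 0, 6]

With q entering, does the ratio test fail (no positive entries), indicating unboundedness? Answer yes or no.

no

Column q has positive entries in row(s) 1, 2, 3, so the ratio test bounds it — not unbounded.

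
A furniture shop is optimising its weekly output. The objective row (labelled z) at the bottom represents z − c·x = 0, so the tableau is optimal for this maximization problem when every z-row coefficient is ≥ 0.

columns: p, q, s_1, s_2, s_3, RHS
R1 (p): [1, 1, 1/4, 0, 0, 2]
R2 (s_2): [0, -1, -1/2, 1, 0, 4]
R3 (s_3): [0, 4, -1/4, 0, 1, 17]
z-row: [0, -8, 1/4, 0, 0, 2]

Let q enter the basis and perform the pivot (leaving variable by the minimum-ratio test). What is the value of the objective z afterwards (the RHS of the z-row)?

18

Ratio test on column q — row 1: 2/1 = 2; row 2: entry -1 ≤ 0; row 3: 17/4 = 17/4. Minimum is 2 at row 1 (p leaves); pivot element 1.
Pivot on row 1; the z-row RHS becomes 2 − (-8)·2 = 18.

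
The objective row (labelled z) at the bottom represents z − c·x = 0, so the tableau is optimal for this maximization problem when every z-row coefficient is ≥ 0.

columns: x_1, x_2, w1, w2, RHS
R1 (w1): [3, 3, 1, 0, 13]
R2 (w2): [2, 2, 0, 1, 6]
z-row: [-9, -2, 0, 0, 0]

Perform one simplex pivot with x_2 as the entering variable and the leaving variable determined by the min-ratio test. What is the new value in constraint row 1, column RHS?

Ratio test on column x_2 — row 1: 13/3 = 13/3; row 2: 6/2 = 3. Minimum is 3 at row 2 (w2 leaves); pivot element 2.
Divide row 2 by 2; eliminate column x_2 from the other rows.
Row 1 update in column RHS: 13 − 3·3 = 4.

4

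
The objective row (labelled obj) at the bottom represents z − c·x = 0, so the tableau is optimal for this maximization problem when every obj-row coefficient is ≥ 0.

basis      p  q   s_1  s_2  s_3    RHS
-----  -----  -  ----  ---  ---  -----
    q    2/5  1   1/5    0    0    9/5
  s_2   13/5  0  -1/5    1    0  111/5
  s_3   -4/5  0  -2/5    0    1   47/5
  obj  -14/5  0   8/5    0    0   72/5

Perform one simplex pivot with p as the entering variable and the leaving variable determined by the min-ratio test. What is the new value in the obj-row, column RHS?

27

Ratio test on column p — row 1: (9/5)/(2/5) = 9/2; row 2: (111/5)/(13/5) = 111/13; row 3: entry -4/5 ≤ 0. Minimum is 9/2 at row 1 (q leaves); pivot element 2/5.
Divide row 1 by 2/5; eliminate column p from the other rows.
obj-row update in column RHS: 72/5 − (-14/5)·(9/2) = 27.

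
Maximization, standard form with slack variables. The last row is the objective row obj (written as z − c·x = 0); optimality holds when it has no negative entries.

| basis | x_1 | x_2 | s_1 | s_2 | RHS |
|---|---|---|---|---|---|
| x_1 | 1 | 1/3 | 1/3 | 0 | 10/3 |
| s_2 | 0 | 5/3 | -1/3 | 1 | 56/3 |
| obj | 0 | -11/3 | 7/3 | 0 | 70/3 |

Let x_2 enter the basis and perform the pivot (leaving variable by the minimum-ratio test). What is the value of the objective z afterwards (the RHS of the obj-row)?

60

Ratio test on column x_2 — row 1: (10/3)/(1/3) = 10; row 2: (56/3)/(5/3) = 56/5. Minimum is 10 at row 1 (x_1 leaves); pivot element 1/3.
Pivot on row 1; the obj-row RHS becomes 70/3 − (-11/3)·10 = 60.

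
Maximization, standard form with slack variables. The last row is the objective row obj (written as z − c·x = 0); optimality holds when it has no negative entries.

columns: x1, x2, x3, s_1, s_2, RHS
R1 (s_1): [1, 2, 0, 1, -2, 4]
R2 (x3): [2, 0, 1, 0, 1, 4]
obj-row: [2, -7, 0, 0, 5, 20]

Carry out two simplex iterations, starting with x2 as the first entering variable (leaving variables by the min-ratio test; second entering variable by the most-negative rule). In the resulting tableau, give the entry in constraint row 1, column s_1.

1/2

Ratio test on column x2 — row 1: 4/2 = 2; row 2: entry 0 ≤ 0. Minimum is 2 at row 1 (s_1 leaves); pivot element 2.
Divide row 1 by 2; eliminate column x2 from the other rows.
Second iteration: most negative obj-row entry is -2 in column s_2, so s_2 enters.
Ratio test on column s_2 — row 1: entry -1 ≤ 0; row 2: 4/1 = 4. Minimum is 4 at row 2 (x3 leaves); pivot element 1.
Divide row 2 by 1; eliminate column s_2 from the other rows.
After both pivots, the entry at constraint row 1, column s_1 is 1/2.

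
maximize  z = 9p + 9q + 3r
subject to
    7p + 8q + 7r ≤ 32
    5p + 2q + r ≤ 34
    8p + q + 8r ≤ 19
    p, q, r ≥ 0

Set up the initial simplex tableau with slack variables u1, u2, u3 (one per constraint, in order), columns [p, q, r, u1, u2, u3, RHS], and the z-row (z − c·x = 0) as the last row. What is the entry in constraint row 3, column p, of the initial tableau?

8

Constraint 3 has coefficient 8 on p.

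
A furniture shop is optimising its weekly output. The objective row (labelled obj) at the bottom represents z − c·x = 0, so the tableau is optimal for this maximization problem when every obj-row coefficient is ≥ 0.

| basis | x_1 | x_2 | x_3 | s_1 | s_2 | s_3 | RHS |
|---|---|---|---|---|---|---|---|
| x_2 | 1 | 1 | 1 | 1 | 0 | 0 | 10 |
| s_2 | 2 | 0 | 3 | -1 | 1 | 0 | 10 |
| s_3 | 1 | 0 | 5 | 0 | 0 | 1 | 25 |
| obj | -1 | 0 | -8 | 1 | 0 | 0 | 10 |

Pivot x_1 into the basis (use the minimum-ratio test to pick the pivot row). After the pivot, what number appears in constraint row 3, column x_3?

7/2

Ratio test on column x_1 — row 1: 10/1 = 10; row 2: 10/2 = 5; row 3: 25/1 = 25. Minimum is 5 at row 2 (s_2 leaves); pivot element 2.
Divide row 2 by 2; eliminate column x_1 from the other rows.
Row 3 update in column x_3: 5 − 1·(3/2) = 7/2.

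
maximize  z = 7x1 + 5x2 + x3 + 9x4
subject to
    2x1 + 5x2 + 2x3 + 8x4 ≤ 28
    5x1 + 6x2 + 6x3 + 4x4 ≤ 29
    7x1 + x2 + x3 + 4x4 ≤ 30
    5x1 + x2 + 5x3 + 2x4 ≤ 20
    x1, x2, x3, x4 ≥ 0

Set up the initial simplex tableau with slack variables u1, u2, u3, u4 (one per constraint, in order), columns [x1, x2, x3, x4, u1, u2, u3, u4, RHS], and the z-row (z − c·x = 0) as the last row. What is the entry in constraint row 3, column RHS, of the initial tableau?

The RHS of constraint 3 is b_3 = 30.

30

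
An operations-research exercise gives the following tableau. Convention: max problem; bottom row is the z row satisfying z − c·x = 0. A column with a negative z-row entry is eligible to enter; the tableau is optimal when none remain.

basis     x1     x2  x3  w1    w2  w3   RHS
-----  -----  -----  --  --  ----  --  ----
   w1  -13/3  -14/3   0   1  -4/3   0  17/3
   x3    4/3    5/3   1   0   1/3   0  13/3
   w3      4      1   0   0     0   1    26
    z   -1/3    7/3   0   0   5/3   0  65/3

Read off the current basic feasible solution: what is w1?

17/3

w1 is basic (row 1); its value is the RHS of that row, 17/3.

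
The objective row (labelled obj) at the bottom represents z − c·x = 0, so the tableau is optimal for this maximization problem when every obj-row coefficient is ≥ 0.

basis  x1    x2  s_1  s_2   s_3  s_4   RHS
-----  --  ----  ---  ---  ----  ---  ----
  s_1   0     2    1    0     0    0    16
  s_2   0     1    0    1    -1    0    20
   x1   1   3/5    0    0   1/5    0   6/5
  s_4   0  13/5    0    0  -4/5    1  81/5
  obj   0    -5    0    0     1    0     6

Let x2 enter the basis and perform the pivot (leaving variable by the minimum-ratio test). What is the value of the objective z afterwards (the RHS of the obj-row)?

Ratio test on column x2 — row 1: 16/2 = 8; row 2: 20/1 = 20; row 3: (6/5)/(3/5) = 2; row 4: (81/5)/(13/5) = 81/13. Minimum is 2 at row 3 (x1 leaves); pivot element 3/5.
Pivot on row 3; the obj-row RHS becomes 6 − (-5)·2 = 16.

16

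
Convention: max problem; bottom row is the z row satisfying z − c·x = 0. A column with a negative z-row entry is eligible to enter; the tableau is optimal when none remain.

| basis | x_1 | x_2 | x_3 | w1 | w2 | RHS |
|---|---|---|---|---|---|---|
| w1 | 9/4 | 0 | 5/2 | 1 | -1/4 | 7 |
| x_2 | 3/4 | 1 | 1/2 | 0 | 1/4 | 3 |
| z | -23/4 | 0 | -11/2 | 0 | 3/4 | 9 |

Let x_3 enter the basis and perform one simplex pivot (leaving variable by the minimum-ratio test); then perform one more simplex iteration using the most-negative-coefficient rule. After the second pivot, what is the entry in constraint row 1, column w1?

4/9

Ratio test on column x_3 — row 1: 7/(5/2) = 14/5; row 2: 3/(1/2) = 6. Minimum is 14/5 at row 1 (w1 leaves); pivot element 5/2.
Divide row 1 by 5/2; eliminate column x_3 from the other rows.
Second iteration: most negative z-row entry is -4/5 in column x_1, so x_1 enters.
Ratio test on column x_1 — row 1: (14/5)/(9/10) = 28/9; row 2: (8/5)/(3/10) = 16/3. Minimum is 28/9 at row 1 (x_3 leaves); pivot element 9/10.
Divide row 1 by 9/10; eliminate column x_1 from the other rows.
After both pivots, the entry at constraint row 1, column w1 is 4/9.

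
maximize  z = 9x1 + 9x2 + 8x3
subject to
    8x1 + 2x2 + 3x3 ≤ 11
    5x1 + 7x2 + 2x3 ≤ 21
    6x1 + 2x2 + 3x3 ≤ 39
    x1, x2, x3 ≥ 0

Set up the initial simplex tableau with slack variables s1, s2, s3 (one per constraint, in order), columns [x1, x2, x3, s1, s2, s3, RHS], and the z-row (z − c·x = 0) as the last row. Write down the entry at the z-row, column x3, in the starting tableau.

-8

The z-row carries the negated objective coefficients: the x3 entry is -8.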